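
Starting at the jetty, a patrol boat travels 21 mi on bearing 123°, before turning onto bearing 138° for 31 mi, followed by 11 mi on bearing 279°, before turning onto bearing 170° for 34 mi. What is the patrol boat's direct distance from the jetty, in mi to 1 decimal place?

Leg 1 (123°, 21 mi): east 21 sin 123° = 17.61, north 21 cos 123° = -11.44
Leg 2 (138°, 31 mi): east 31 sin 138° = 20.74, north 31 cos 138° = -23.04
Leg 3 (279°, 11 mi): east 11 sin 279° = -10.86, north 11 cos 279° = 1.72
Leg 4 (170°, 34 mi): east 34 sin 170° = 5.90, north 34 cos 170° = -33.48
Net: 33.39 east, -66.24 north. Distance = √((33.39)² + (-66.24)²) = 74.180 mi.

74.2 mi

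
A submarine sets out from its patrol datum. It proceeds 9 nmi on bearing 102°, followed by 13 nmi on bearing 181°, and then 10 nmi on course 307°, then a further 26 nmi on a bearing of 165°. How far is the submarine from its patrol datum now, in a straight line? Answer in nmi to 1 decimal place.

34.7 nmi

Leg 1 (102°, 9 nmi): east 9 sin 102° = 8.80, north 9 cos 102° = -1.87
Leg 2 (181°, 13 nmi): east 13 sin 181° = -0.23, north 13 cos 181° = -13.00
Leg 3 (307°, 10 nmi): east 10 sin 307° = -7.99, north 10 cos 307° = 6.02
Leg 4 (165°, 26 nmi): east 26 sin 165° = 6.73, north 26 cos 165° = -25.11
Net: 7.32 east, -33.97 north. Distance = √((7.32)² + (-33.97)²) = 34.745 nmi.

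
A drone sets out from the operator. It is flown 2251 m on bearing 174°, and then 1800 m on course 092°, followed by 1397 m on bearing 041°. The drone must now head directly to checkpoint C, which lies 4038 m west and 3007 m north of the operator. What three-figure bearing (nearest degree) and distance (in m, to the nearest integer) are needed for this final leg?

301°, 8182 m

Leg 1 (174°, 2251 m): east 2251 sin 174° = 235.29, north 2251 cos 174° = -2238.67
Leg 2 (092°, 1800 m): east 1800 sin 92° = 1798.90, north 1800 cos 92° = -62.82
Leg 3 (041°, 1397 m): east 1397 sin 41° = 916.51, north 1397 cos 41° = 1054.33
Current position: (2950.71, -1247.16). Target: (-4038, 3007). Remaining: Δeast = -6988.71, Δnorth = 4254.16.
Bearing = atan2(-6988.71, 4254.16) mod 360° = 301.33°; distance = √((-6988.71)² + (4254.16)²) = 8181.684 m.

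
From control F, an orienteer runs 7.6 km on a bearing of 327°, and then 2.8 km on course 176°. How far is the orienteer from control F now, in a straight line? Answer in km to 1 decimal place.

Leg 1 (327°, 7.6 km): east 7.6 sin 327° = -4.14, north 7.6 cos 327° = 6.37
Leg 2 (176°, 2.8 km): east 2.8 sin 176° = 0.20, north 2.8 cos 176° = -2.79
Net: -3.94 east, 3.58 north. Distance = √((-3.94)² + (3.58)²) = 5.327 km.

5.3 km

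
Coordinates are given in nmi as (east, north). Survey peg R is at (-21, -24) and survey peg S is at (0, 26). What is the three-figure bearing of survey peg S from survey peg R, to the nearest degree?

Δeast = 0 − -21 = 21.00; Δnorth = 26 − -24 = 50.00.
Bearing = atan2(Δeast, Δnorth) mod 360° = 22.78° ≈ 023°.

023°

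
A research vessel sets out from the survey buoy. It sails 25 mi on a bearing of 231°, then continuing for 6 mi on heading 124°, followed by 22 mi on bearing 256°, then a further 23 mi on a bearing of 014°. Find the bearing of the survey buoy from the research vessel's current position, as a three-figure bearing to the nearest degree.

Leg 1 (231°, 25 mi): east 25 sin 231° = -19.43, north 25 cos 231° = -15.73
Leg 2 (124°, 6 mi): east 6 sin 124° = 4.97, north 6 cos 124° = -3.36
Leg 3 (256°, 22 mi): east 22 sin 256° = -21.35, north 22 cos 256° = -5.32
Leg 4 (014°, 23 mi): east 23 sin 14° = 5.56, north 23 cos 14° = 22.32
Net displacement: -30.24 east, -2.09 north. Direction back to start is (30.24, 2.09): bearing = atan2(30.24, 2.09) mod 360° = 86.04° ≈ 086°.

086°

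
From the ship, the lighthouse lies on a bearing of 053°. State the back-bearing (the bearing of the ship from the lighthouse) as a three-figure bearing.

Back-bearing = 053° + 180° = 233°.

233°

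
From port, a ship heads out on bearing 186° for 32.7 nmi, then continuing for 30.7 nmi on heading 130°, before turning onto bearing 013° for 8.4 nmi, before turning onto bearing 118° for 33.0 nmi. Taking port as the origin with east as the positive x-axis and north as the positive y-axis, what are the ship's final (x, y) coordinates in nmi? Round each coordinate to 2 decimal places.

Leg 1 (186°, 32.7 nmi): east 32.7 sin 186° = -3.42, north 32.7 cos 186° = -32.52
Leg 2 (130°, 30.7 nmi): east 30.7 sin 130° = 23.52, north 30.7 cos 130° = -19.73
Leg 3 (013°, 8.4 nmi): east 8.4 sin 13° = 1.89, north 8.4 cos 13° = 8.18
Leg 4 (118°, 33.0 nmi): east 33.0 sin 118° = 29.14, north 33.0 cos 118° = -15.49
Summing: 51.13 nmi east, -59.56 nmi north → (51.13, -59.56).

(51.13, -59.56)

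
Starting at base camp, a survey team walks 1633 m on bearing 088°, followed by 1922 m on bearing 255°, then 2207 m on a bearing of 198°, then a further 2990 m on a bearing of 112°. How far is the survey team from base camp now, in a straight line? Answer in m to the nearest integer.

4108 m

Leg 1 (088°, 1633 m): east 1633 sin 88° = 1632.01, north 1633 cos 88° = 56.99
Leg 2 (255°, 1922 m): east 1922 sin 255° = -1856.51, north 1922 cos 255° = -497.45
Leg 3 (198°, 2207 m): east 2207 sin 198° = -682.00, north 2207 cos 198° = -2098.98
Leg 4 (112°, 2990 m): east 2990 sin 112° = 2772.28, north 2990 cos 112° = -1120.07
Net: 1865.78 east, -3659.51 north. Distance = √((1865.78)² + (-3659.51)²) = 4107.696 m.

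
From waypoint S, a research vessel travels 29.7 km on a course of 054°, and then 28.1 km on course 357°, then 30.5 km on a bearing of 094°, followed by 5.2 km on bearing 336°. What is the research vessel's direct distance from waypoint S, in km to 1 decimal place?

70.0 km

Leg 1 (054°, 29.7 km): east 29.7 sin 54° = 24.03, north 29.7 cos 54° = 17.46
Leg 2 (357°, 28.1 km): east 28.1 sin 357° = -1.47, north 28.1 cos 357° = 28.06
Leg 3 (094°, 30.5 km): east 30.5 sin 94° = 30.43, north 30.5 cos 94° = -2.13
Leg 4 (336°, 5.2 km): east 5.2 sin 336° = -2.12, north 5.2 cos 336° = 4.75
Net: 50.87 east, 48.14 north. Distance = √((50.87)² + (48.14)²) = 70.037 km.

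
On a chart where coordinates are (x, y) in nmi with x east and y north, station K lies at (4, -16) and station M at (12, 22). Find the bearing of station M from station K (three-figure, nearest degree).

012°

Δeast = 12 − 4 = 8.00; Δnorth = 22 − -16 = 38.00.
Bearing = atan2(Δeast, Δnorth) mod 360° = 11.89° ≈ 012°.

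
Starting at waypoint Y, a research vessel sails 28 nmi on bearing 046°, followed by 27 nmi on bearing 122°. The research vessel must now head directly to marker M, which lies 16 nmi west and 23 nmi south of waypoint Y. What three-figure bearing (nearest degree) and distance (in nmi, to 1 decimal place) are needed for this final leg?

245°, 65.4 nmi

Leg 1 (046°, 28 nmi): east 28 sin 46° = 20.14, north 28 cos 46° = 19.45
Leg 2 (122°, 27 nmi): east 27 sin 122° = 22.90, north 27 cos 122° = -14.31
Current position: (43.04, 5.14). Target: (-16, -23). Remaining: Δeast = -59.04, Δnorth = -28.14.
Bearing = atan2(-59.04, -28.14) mod 360° = 244.51°; distance = √((-59.04)² + (-28.14)²) = 65.403 nmi.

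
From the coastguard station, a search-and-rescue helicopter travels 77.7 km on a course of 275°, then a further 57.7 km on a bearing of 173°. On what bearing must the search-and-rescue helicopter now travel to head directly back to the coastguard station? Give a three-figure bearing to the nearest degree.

Leg 1 (275°, 77.7 km): east 77.7 sin 275° = -77.40, north 77.7 cos 275° = 6.77
Leg 2 (173°, 57.7 km): east 57.7 sin 173° = 7.03, north 57.7 cos 173° = -57.27
Net displacement: -70.37 east, -50.50 north. Direction back to start is (70.37, 50.50): bearing = atan2(70.37, 50.50) mod 360° = 54.34° ≈ 054°.

054°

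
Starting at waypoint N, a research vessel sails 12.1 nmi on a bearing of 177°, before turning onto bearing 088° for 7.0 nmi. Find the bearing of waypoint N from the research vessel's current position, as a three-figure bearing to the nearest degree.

Leg 1 (177°, 12.1 nmi): east 12.1 sin 177° = 0.63, north 12.1 cos 177° = -12.08
Leg 2 (088°, 7.0 nmi): east 7.0 sin 88° = 7.00, north 7.0 cos 88° = 0.24
Net displacement: 7.63 east, -11.84 north. Direction back to start is (-7.63, 11.84): bearing = atan2(-7.63, 11.84) mod 360° = 327.20° ≈ 327°.

327°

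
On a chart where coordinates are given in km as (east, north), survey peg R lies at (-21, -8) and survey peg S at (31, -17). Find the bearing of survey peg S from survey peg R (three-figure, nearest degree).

100°

Δeast = 31 − -21 = 52.00; Δnorth = -17 − -8 = -9.00.
Bearing = atan2(Δeast, Δnorth) mod 360° = 99.82° ≈ 100°.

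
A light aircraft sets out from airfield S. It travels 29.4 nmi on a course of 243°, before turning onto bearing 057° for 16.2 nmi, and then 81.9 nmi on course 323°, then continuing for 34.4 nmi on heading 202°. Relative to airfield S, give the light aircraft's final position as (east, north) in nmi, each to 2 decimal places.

(-74.78, 28.99)

Leg 1 (243°, 29.4 nmi): east 29.4 sin 243° = -26.20, north 29.4 cos 243° = -13.35
Leg 2 (057°, 16.2 nmi): east 16.2 sin 57° = 13.59, north 16.2 cos 57° = 8.82
Leg 3 (323°, 81.9 nmi): east 81.9 sin 323° = -49.29, north 81.9 cos 323° = 65.41
Leg 4 (202°, 34.4 nmi): east 34.4 sin 202° = -12.89, north 34.4 cos 202° = -31.90
Summing: -74.78 nmi east, 28.99 nmi north → (-74.78, 28.99).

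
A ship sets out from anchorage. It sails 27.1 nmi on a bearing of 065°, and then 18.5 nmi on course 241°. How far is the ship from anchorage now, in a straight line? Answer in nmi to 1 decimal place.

8.7 nmi

Leg 1 (065°, 27.1 nmi): east 27.1 sin 65° = 24.56, north 27.1 cos 65° = 11.45
Leg 2 (241°, 18.5 nmi): east 18.5 sin 241° = -16.18, north 18.5 cos 241° = -8.97
Net: 8.38 east, 2.48 north. Distance = √((8.38)² + (2.48)²) = 8.741 nmi.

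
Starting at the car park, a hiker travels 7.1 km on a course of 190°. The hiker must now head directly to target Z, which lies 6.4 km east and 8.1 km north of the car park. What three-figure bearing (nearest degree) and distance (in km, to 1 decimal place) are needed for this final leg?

027°, 16.9 km

Leg 1 (190°, 7.1 km): east 7.1 sin 190° = -1.23, north 7.1 cos 190° = -6.99
Current position: (-1.23, -6.99). Target: (6.4, 8.1). Remaining: Δeast = 7.63, Δnorth = 15.09.
Bearing = atan2(7.63, 15.09) mod 360° = 26.83°; distance = √((7.63)² + (15.09)²) = 16.913 km.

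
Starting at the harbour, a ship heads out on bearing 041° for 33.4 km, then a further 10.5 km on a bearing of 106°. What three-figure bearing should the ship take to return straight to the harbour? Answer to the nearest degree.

235°

Leg 1 (041°, 33.4 km): east 33.4 sin 41° = 21.91, north 33.4 cos 41° = 25.21
Leg 2 (106°, 10.5 km): east 10.5 sin 106° = 10.09, north 10.5 cos 106° = -2.89
Net displacement: 32.01 east, 22.31 north. Direction back to start is (-32.01, -22.31): bearing = atan2(-32.01, -22.31) mod 360° = 235.12° ≈ 235°.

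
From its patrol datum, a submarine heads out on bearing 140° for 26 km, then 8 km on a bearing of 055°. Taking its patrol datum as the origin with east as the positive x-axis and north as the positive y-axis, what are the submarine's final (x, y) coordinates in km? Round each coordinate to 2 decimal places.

(23.27, -15.33)

Leg 1 (140°, 26 km): east 26 sin 140° = 16.71, north 26 cos 140° = -19.92
Leg 2 (055°, 8 km): east 8 sin 55° = 6.55, north 8 cos 55° = 4.59
Summing: 23.27 km east, -15.33 km north → (23.27, -15.33).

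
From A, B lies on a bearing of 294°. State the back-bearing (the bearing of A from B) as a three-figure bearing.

114°

Back-bearing = 294° − 180° = 114°.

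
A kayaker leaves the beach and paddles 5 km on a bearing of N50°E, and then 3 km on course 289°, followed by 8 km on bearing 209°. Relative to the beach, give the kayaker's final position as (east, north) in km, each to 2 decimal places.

Leg 1 (N50°E, 5 km): east 5 sin 50° = 3.83, north 5 cos 50° = 3.21
Leg 2 (289°, 3 km): east 3 sin 289° = -2.84, north 3 cos 289° = 0.98
Leg 3 (209°, 8 km): east 8 sin 209° = -3.88, north 8 cos 209° = -7.00
Summing: -2.88 km east, -2.81 km north → (-2.88, -2.81).

(-2.88, -2.81)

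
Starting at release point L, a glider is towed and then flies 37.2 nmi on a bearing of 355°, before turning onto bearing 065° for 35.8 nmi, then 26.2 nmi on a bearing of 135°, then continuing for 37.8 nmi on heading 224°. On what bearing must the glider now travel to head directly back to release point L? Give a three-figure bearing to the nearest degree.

Leg 1 (355°, 37.2 nmi): east 37.2 sin 355° = -3.24, north 37.2 cos 355° = 37.06
Leg 2 (065°, 35.8 nmi): east 35.8 sin 65° = 32.45, north 35.8 cos 65° = 15.13
Leg 3 (135°, 26.2 nmi): east 26.2 sin 135° = 18.53, north 26.2 cos 135° = -18.53
Leg 4 (224°, 37.8 nmi): east 37.8 sin 224° = -26.26, north 37.8 cos 224° = -27.19
Net displacement: 21.47 east, 6.47 north. Direction back to start is (-21.47, -6.47): bearing = atan2(-21.47, -6.47) mod 360° = 253.23° ≈ 253°.

253°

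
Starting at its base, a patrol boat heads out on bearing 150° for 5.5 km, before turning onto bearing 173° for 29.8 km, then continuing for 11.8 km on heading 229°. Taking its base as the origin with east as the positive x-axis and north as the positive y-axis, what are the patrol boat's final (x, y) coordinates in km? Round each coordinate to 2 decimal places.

(-2.52, -42.08)

Leg 1 (150°, 5.5 km): east 5.5 sin 150° = 2.75, north 5.5 cos 150° = -4.76
Leg 2 (173°, 29.8 km): east 29.8 sin 173° = 3.63, north 29.8 cos 173° = -29.58
Leg 3 (229°, 11.8 km): east 11.8 sin 229° = -8.91, north 11.8 cos 229° = -7.74
Summing: -2.52 km east, -42.08 km north → (-2.52, -42.08).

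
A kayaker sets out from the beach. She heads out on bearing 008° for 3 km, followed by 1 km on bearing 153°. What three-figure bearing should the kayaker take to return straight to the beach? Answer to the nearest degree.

203°

Leg 1 (008°, 3 km): east 3 sin 8° = 0.42, north 3 cos 8° = 2.97
Leg 2 (153°, 1 km): east 1 sin 153° = 0.45, north 1 cos 153° = -0.89
Net displacement: 0.87 east, 2.08 north. Direction back to start is (-0.87, -2.08): bearing = atan2(-0.87, -2.08) mod 360° = 202.74° ≈ 203°.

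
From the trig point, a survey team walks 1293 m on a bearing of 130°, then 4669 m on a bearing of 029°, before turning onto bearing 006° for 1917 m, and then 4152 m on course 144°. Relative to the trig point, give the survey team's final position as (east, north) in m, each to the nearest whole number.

(5895, 1800)

Leg 1 (130°, 1293 m): east 1293 sin 130° = 990.50, north 1293 cos 130° = -831.12
Leg 2 (029°, 4669 m): east 4669 sin 29° = 2263.58, north 4669 cos 29° = 4083.60
Leg 3 (006°, 1917 m): east 1917 sin 6° = 200.38, north 1917 cos 6° = 1906.50
Leg 4 (144°, 4152 m): east 4152 sin 144° = 2440.48, north 4152 cos 144° = -3359.04
Summing: 5894.94 m east, 1799.93 m north → (5895, 1800).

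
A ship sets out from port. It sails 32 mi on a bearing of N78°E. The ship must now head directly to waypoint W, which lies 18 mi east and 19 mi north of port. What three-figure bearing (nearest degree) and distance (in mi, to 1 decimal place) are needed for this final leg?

313°, 18.1 mi

Leg 1 (N78°E, 32 mi): east 32 sin 78° = 31.30, north 32 cos 78° = 6.65
Current position: (31.30, 6.65). Target: (18, 19). Remaining: Δeast = -13.30, Δnorth = 12.35.
Bearing = atan2(-13.30, 12.35) mod 360° = 312.87°; distance = √((-13.30)² + (12.35)²) = 18.148 mi.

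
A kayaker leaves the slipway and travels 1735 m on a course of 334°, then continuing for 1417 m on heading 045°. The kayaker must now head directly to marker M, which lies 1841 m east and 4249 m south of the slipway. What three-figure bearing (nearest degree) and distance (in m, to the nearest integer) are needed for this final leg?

Leg 1 (334°, 1735 m): east 1735 sin 334° = -760.57, north 1735 cos 334° = 1559.41
Leg 2 (045°, 1417 m): east 1417 sin 45° = 1001.97, north 1417 cos 45° = 1001.97
Current position: (241.40, 2561.38). Target: (1841, -4249). Remaining: Δeast = 1599.60, Δnorth = -6810.38.
Bearing = atan2(1599.60, -6810.38) mod 360° = 166.78°; distance = √((1599.60)² + (-6810.38)²) = 6995.712 m.

167°, 6996 m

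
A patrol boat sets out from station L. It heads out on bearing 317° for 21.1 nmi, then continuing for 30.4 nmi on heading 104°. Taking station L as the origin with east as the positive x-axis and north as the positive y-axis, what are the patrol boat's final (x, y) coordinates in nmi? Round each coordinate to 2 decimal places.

Leg 1 (317°, 21.1 nmi): east 21.1 sin 317° = -14.39, north 21.1 cos 317° = 15.43
Leg 2 (104°, 30.4 nmi): east 30.4 sin 104° = 29.50, north 30.4 cos 104° = -7.35
Summing: 15.11 nmi east, 8.08 nmi north → (15.11, 8.08).

(15.11, 8.08)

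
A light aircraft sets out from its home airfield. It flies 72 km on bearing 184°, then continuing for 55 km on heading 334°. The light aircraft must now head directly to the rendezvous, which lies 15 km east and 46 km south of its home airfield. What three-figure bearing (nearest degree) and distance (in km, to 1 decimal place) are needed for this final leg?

Leg 1 (184°, 72 km): east 72 sin 184° = -5.02, north 72 cos 184° = -71.82
Leg 2 (334°, 55 km): east 55 sin 334° = -24.11, north 55 cos 334° = 49.43
Current position: (-29.13, -22.39). Target: (15, -46). Remaining: Δeast = 44.13, Δnorth = -23.61.
Bearing = atan2(44.13, -23.61) mod 360° = 118.14°; distance = √((44.13)² + (-23.61)²) = 50.051 km.

118°, 50.1 km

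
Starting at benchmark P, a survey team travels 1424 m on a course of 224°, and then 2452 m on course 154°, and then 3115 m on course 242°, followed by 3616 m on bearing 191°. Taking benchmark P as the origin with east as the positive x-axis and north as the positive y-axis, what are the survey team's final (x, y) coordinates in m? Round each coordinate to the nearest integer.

(-3355, -8240)

Leg 1 (224°, 1424 m): east 1424 sin 224° = -989.19, north 1424 cos 224° = -1024.34
Leg 2 (154°, 2452 m): east 2452 sin 154° = 1074.89, north 2452 cos 154° = -2203.84
Leg 3 (242°, 3115 m): east 3115 sin 242° = -2750.38, north 3115 cos 242° = -1462.40
Leg 4 (191°, 3616 m): east 3616 sin 191° = -689.97, north 3616 cos 191° = -3549.56
Summing: -3354.65 m east, -8240.15 m north → (-3355, -8240).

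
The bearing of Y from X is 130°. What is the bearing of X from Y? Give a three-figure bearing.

310°

Back-bearing = 130° + 180° = 310°.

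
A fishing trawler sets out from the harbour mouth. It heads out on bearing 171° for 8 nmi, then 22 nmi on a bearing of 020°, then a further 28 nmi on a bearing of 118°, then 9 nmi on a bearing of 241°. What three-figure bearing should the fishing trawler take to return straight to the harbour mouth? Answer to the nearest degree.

280°

Leg 1 (171°, 8 nmi): east 8 sin 171° = 1.25, north 8 cos 171° = -7.90
Leg 2 (020°, 22 nmi): east 22 sin 20° = 7.52, north 22 cos 20° = 20.67
Leg 3 (118°, 28 nmi): east 28 sin 118° = 24.72, north 28 cos 118° = -13.15
Leg 4 (241°, 9 nmi): east 9 sin 241° = -7.87, north 9 cos 241° = -4.36
Net displacement: 25.63 east, -4.74 north. Direction back to start is (-25.63, 4.74): bearing = atan2(-25.63, 4.74) mod 360° = 280.47° ≈ 280°.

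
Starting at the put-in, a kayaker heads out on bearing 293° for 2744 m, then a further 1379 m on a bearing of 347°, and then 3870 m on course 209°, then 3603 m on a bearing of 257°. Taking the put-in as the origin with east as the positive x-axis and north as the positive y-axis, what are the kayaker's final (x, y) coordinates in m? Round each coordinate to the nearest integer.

Leg 1 (293°, 2744 m): east 2744 sin 293° = -2525.87, north 2744 cos 293° = 1072.17
Leg 2 (347°, 1379 m): east 1379 sin 347° = -310.21, north 1379 cos 347° = 1343.66
Leg 3 (209°, 3870 m): east 3870 sin 209° = -1876.21, north 3870 cos 209° = -3384.78
Leg 4 (257°, 3603 m): east 3603 sin 257° = -3510.66, north 3603 cos 257° = -810.50
Summing: -8222.94 m east, -1779.45 m north → (-8223, -1779).

(-8223, -1779)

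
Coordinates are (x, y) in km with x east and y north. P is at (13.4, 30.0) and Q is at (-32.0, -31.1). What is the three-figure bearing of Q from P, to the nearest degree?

Δeast = -32.0 − 13.4 = -45.40; Δnorth = -31.1 − 30.0 = -61.10.
Bearing = atan2(Δeast, Δnorth) mod 360° = 216.61° ≈ 217°.

217°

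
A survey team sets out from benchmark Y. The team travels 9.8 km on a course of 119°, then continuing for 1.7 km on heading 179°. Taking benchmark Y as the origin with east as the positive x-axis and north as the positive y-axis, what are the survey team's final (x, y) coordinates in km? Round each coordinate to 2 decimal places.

Leg 1 (119°, 9.8 km): east 9.8 sin 119° = 8.57, north 9.8 cos 119° = -4.75
Leg 2 (179°, 1.7 km): east 1.7 sin 179° = 0.03, north 1.7 cos 179° = -1.70
Summing: 8.60 km east, -6.45 km north → (8.60, -6.45).

(8.60, -6.45)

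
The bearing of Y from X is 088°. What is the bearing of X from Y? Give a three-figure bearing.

268°

Back-bearing = 088° + 180° = 268°.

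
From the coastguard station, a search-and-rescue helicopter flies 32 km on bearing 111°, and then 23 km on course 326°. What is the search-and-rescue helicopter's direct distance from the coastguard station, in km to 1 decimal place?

18.6 km

Leg 1 (111°, 32 km): east 32 sin 111° = 29.87, north 32 cos 111° = -11.47
Leg 2 (326°, 23 km): east 23 sin 326° = -12.86, north 23 cos 326° = 19.07
Net: 17.01 east, 7.60 north. Distance = √((17.01)² + (7.60)²) = 18.634 km.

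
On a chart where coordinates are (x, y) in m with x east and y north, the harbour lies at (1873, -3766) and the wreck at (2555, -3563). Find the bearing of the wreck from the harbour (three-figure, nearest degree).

Δeast = 2555 − 1873 = 682.00; Δnorth = -3563 − -3766 = 203.00.
Bearing = atan2(Δeast, Δnorth) mod 360° = 73.42° ≈ 073°.

073°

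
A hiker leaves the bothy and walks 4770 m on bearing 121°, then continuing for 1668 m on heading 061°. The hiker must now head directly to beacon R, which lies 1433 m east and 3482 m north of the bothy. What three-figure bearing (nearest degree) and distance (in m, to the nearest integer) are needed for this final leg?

Leg 1 (121°, 4770 m): east 4770 sin 121° = 4088.69, north 4770 cos 121° = -2456.73
Leg 2 (061°, 1668 m): east 1668 sin 61° = 1458.87, north 1668 cos 61° = 808.66
Current position: (5547.55, -1648.07). Target: (1433, 3482). Remaining: Δeast = -4114.55, Δnorth = 5130.07.
Bearing = atan2(-4114.55, 5130.07) mod 360° = 321.27°; distance = √((-4114.55)² + (5130.07)²) = 6576.257 m.

321°, 6576 m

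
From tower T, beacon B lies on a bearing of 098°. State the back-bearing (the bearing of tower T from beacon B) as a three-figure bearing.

278°

Back-bearing = 098° + 180° = 278°.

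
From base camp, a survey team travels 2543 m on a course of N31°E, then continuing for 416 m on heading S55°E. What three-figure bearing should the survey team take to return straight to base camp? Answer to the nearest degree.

Leg 1 (N31°E, 2543 m): east 2543 sin 31° = 1309.74, north 2543 cos 31° = 2179.78
Leg 2 (S55°E, 416 m): east 416 sin 125° = 340.77, north 416 cos 125° = -238.61
Net displacement: 1650.51 east, 1941.17 north. Direction back to start is (-1650.51, -1941.17): bearing = atan2(-1650.51, -1941.17) mod 360° = 220.37° ≈ 220°.

220°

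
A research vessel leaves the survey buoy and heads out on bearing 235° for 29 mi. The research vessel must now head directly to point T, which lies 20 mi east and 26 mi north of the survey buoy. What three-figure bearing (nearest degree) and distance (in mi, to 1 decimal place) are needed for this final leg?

Leg 1 (235°, 29 mi): east 29 sin 235° = -23.76, north 29 cos 235° = -16.63
Current position: (-23.76, -16.63). Target: (20, 26). Remaining: Δeast = 43.76, Δnorth = 42.63.
Bearing = atan2(43.76, 42.63) mod 360° = 45.74°; distance = √((43.76)² + (42.63)²) = 61.091 mi.

046°, 61.1 mi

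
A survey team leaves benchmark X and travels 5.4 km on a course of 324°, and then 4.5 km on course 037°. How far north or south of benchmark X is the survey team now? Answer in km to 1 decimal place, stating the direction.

8.0 km north

Leg 1 (324°, 5.4 km): east 5.4 sin 324° = -3.17, north 5.4 cos 324° = 4.37
Leg 2 (037°, 4.5 km): east 4.5 sin 37° = 2.71, north 4.5 cos 37° = 3.59
Net north component: 7.96 km.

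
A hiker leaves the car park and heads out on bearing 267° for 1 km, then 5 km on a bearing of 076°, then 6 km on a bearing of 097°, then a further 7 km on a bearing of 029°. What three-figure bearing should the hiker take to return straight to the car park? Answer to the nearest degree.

244°

Leg 1 (267°, 1 km): east 1 sin 267° = -1.00, north 1 cos 267° = -0.05
Leg 2 (076°, 5 km): east 5 sin 76° = 4.85, north 5 cos 76° = 1.21
Leg 3 (097°, 6 km): east 6 sin 97° = 5.96, north 6 cos 97° = -0.73
Leg 4 (029°, 7 km): east 7 sin 29° = 3.39, north 7 cos 29° = 6.12
Net displacement: 13.20 east, 6.55 north. Direction back to start is (-13.20, -6.55): bearing = atan2(-13.20, -6.55) mod 360° = 243.62° ≈ 244°.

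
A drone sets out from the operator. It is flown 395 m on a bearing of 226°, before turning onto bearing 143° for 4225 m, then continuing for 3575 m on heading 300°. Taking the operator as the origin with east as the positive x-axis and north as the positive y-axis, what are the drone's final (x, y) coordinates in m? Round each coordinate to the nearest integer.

(-838, -1861)

Leg 1 (226°, 395 m): east 395 sin 226° = -284.14, north 395 cos 226° = -274.39
Leg 2 (143°, 4225 m): east 4225 sin 143° = 2542.67, north 4225 cos 143° = -3374.24
Leg 3 (300°, 3575 m): east 3575 sin 300° = -3096.04, north 3575 cos 300° = 1787.50
Summing: -837.51 m east, -1861.13 m north → (-838, -1861).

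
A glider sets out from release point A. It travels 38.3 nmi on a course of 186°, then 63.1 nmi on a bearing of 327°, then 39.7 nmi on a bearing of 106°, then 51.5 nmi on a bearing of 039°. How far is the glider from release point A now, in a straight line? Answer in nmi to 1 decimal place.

Leg 1 (186°, 38.3 nmi): east 38.3 sin 186° = -4.00, north 38.3 cos 186° = -38.09
Leg 2 (327°, 63.1 nmi): east 63.1 sin 327° = -34.37, north 63.1 cos 327° = 52.92
Leg 3 (106°, 39.7 nmi): east 39.7 sin 106° = 38.16, north 39.7 cos 106° = -10.94
Leg 4 (039°, 51.5 nmi): east 51.5 sin 39° = 32.41, north 51.5 cos 39° = 40.02
Net: 32.20 east, 43.91 north. Distance = √((32.20)² + (43.91)²) = 54.452 nmi.

54.5 nmi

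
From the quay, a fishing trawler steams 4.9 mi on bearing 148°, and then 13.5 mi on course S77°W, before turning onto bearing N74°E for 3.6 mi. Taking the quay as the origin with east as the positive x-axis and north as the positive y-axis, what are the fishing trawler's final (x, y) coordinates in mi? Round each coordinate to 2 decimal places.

Leg 1 (148°, 4.9 mi): east 4.9 sin 148° = 2.60, north 4.9 cos 148° = -4.16
Leg 2 (S77°W, 13.5 mi): east 13.5 sin 257° = -13.15, north 13.5 cos 257° = -3.04
Leg 3 (N74°E, 3.6 mi): east 3.6 sin 74° = 3.46, north 3.6 cos 74° = 0.99
Summing: -7.10 mi east, -6.20 mi north → (-7.10, -6.20).

(-7.10, -6.20)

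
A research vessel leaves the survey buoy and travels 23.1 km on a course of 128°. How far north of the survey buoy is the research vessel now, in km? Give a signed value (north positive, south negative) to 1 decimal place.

-14.2 km

Leg 1 (128°, 23.1 km): east 23.1 sin 128° = 18.20, north 23.1 cos 128° = -14.22
Net north component: -14.22 km.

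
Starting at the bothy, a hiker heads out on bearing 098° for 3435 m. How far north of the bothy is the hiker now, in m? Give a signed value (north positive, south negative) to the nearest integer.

-478 m

Leg 1 (098°, 3435 m): east 3435 sin 98° = 3401.57, north 3435 cos 98° = -478.06
Net north component: -478.06 m.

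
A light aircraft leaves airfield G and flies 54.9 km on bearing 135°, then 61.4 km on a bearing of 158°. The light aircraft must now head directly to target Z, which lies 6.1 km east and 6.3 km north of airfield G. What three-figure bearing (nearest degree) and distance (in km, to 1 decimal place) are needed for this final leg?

Leg 1 (135°, 54.9 km): east 54.9 sin 135° = 38.82, north 54.9 cos 135° = -38.82
Leg 2 (158°, 61.4 km): east 61.4 sin 158° = 23.00, north 61.4 cos 158° = -56.93
Current position: (61.82, -95.75). Target: (6.1, 6.3). Remaining: Δeast = -55.72, Δnorth = 102.05.
Bearing = atan2(-55.72, 102.05) mod 360° = 331.36°; distance = √((-55.72)² + (102.05)²) = 116.271 km.

331°, 116.3 km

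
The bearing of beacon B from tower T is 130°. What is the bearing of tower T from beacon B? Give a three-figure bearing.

310°

Back-bearing = 130° + 180° = 310°.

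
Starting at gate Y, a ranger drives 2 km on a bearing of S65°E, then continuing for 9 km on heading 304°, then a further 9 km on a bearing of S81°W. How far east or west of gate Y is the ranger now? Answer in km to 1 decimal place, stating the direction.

14.5 km west

Leg 1 (S65°E, 2 km): east 2 sin 115° = 1.81, north 2 cos 115° = -0.85
Leg 2 (304°, 9 km): east 9 sin 304° = -7.46, north 9 cos 304° = 5.03
Leg 3 (S81°W, 9 km): east 9 sin 261° = -8.89, north 9 cos 261° = -1.41
Net east component: -14.54 km.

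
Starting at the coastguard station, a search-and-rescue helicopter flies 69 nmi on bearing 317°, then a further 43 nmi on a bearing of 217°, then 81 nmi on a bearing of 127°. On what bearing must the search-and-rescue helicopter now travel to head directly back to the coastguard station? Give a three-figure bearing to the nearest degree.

014°

Leg 1 (317°, 69 nmi): east 69 sin 317° = -47.06, north 69 cos 317° = 50.46
Leg 2 (217°, 43 nmi): east 43 sin 217° = -25.88, north 43 cos 217° = -34.34
Leg 3 (127°, 81 nmi): east 81 sin 127° = 64.69, north 81 cos 127° = -48.75
Net displacement: -8.25 east, -32.62 north. Direction back to start is (8.25, 32.62): bearing = atan2(8.25, 32.62) mod 360° = 14.19° ≈ 014°.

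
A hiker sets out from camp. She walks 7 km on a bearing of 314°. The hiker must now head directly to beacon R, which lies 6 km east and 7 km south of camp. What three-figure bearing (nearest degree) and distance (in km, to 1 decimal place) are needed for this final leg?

Leg 1 (314°, 7 km): east 7 sin 314° = -5.04, north 7 cos 314° = 4.86
Current position: (-5.04, 4.86). Target: (6, -7). Remaining: Δeast = 11.04, Δnorth = -11.86.
Bearing = atan2(11.04, -11.86) mod 360° = 137.07°; distance = √((11.04)² + (-11.86)²) = 16.202 km.

137°, 16.2 km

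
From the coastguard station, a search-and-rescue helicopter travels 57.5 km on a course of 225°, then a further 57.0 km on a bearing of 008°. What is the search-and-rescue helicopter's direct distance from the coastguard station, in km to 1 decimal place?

36.3 km

Leg 1 (225°, 57.5 km): east 57.5 sin 225° = -40.66, north 57.5 cos 225° = -40.66
Leg 2 (008°, 57.0 km): east 57.0 sin 8° = 7.93, north 57.0 cos 8° = 56.45
Net: -32.73 east, 15.79 north. Distance = √((-32.73)² + (15.79)²) = 36.334 km.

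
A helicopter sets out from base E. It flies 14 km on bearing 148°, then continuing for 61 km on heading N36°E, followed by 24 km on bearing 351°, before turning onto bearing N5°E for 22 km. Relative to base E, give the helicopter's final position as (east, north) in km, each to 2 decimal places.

Leg 1 (148°, 14 km): east 14 sin 148° = 7.42, north 14 cos 148° = -11.87
Leg 2 (N36°E, 61 km): east 61 sin 36° = 35.85, north 61 cos 36° = 49.35
Leg 3 (351°, 24 km): east 24 sin 351° = -3.75, north 24 cos 351° = 23.70
Leg 4 (N5°E, 22 km): east 22 sin 5° = 1.92, north 22 cos 5° = 21.92
Summing: 41.44 km east, 83.10 km north → (41.44, 83.10).

(41.44, 83.10)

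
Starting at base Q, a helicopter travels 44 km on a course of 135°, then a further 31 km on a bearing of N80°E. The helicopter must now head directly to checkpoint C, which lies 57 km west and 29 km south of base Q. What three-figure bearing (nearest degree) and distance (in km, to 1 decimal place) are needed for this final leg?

Leg 1 (135°, 44 km): east 44 sin 135° = 31.11, north 44 cos 135° = -31.11
Leg 2 (N80°E, 31 km): east 31 sin 80° = 30.53, north 31 cos 80° = 5.38
Current position: (61.64, -25.73). Target: (-57, -29). Remaining: Δeast = -118.64, Δnorth = -3.27.
Bearing = atan2(-118.64, -3.27) mod 360° = 268.42°; distance = √((-118.64)² + (-3.27)²) = 118.687 km.

268°, 118.7 km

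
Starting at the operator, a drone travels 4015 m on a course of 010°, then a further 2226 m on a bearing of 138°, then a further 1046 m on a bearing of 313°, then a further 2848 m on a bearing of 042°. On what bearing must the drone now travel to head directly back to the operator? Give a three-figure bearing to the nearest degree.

Leg 1 (010°, 4015 m): east 4015 sin 10° = 697.20, north 4015 cos 10° = 3954.00
Leg 2 (138°, 2226 m): east 2226 sin 138° = 1489.48, north 2226 cos 138° = -1654.24
Leg 3 (313°, 1046 m): east 1046 sin 313° = -765.00, north 1046 cos 313° = 713.37
Leg 4 (042°, 2848 m): east 2848 sin 42° = 1905.68, north 2848 cos 42° = 2116.48
Net displacement: 3327.37 east, 5129.61 north. Direction back to start is (-3327.37, -5129.61): bearing = atan2(-3327.37, -5129.61) mod 360° = 212.97° ≈ 213°.

213°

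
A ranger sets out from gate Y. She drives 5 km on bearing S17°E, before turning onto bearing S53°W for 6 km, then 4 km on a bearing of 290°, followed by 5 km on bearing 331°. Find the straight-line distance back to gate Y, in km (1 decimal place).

9.9 km

Leg 1 (S17°E, 5 km): east 5 sin 163° = 1.46, north 5 cos 163° = -4.78
Leg 2 (S53°W, 6 km): east 6 sin 233° = -4.79, north 6 cos 233° = -3.61
Leg 3 (290°, 4 km): east 4 sin 290° = -3.76, north 4 cos 290° = 1.37
Leg 4 (331°, 5 km): east 5 sin 331° = -2.42, north 5 cos 331° = 4.37
Net: -9.51 east, -2.65 north. Distance = √((-9.51)² + (-2.65)²) = 9.875 km.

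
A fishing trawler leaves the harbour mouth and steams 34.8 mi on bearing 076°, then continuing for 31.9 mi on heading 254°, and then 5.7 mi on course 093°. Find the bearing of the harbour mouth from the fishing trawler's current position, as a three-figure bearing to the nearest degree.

Leg 1 (076°, 34.8 mi): east 34.8 sin 76° = 33.77, north 34.8 cos 76° = 8.42
Leg 2 (254°, 31.9 mi): east 31.9 sin 254° = -30.66, north 31.9 cos 254° = -8.79
Leg 3 (093°, 5.7 mi): east 5.7 sin 93° = 5.69, north 5.7 cos 93° = -0.30
Net displacement: 8.79 east, -0.67 north. Direction back to start is (-8.79, 0.67): bearing = atan2(-8.79, 0.67) mod 360° = 274.37° ≈ 274°.

274°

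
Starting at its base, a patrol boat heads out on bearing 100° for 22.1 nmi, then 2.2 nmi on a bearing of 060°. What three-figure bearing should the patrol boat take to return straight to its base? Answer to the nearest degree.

277°

Leg 1 (100°, 22.1 nmi): east 22.1 sin 100° = 21.76, north 22.1 cos 100° = -3.84
Leg 2 (060°, 2.2 nmi): east 2.2 sin 60° = 1.91, north 2.2 cos 60° = 1.10
Net displacement: 23.67 east, -2.74 north. Direction back to start is (-23.67, 2.74): bearing = atan2(-23.67, 2.74) mod 360° = 276.60° ≈ 277°.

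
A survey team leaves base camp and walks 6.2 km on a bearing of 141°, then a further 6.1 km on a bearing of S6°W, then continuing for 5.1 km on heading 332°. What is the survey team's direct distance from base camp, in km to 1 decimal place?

6.4 km

Leg 1 (141°, 6.2 km): east 6.2 sin 141° = 3.90, north 6.2 cos 141° = -4.82
Leg 2 (S6°W, 6.1 km): east 6.1 sin 186° = -0.64, north 6.1 cos 186° = -6.07
Leg 3 (332°, 5.1 km): east 5.1 sin 332° = -2.39, north 5.1 cos 332° = 4.50
Net: 0.87 east, -6.38 north. Distance = √((0.87)² + (-6.38)²) = 6.441 km.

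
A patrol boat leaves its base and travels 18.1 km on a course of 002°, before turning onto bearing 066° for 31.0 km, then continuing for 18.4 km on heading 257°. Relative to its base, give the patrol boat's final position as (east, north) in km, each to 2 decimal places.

(11.02, 26.56)

Leg 1 (002°, 18.1 km): east 18.1 sin 2° = 0.63, north 18.1 cos 2° = 18.09
Leg 2 (066°, 31.0 km): east 31.0 sin 66° = 28.32, north 31.0 cos 66° = 12.61
Leg 3 (257°, 18.4 km): east 18.4 sin 257° = -17.93, north 18.4 cos 257° = -4.14
Summing: 11.02 km east, 26.56 km north → (11.02, 26.56).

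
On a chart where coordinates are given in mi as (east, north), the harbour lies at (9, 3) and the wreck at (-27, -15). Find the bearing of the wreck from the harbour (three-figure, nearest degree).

243°

Δeast = -27 − 9 = -36.00; Δnorth = -15 − 3 = -18.00.
Bearing = atan2(Δeast, Δnorth) mod 360° = 243.43° ≈ 243°.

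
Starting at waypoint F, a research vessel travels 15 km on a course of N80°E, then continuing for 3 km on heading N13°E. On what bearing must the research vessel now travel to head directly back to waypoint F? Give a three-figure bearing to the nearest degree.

Leg 1 (N80°E, 15 km): east 15 sin 80° = 14.77, north 15 cos 80° = 2.60
Leg 2 (N13°E, 3 km): east 3 sin 13° = 0.67, north 3 cos 13° = 2.92
Net displacement: 15.45 east, 5.53 north. Direction back to start is (-15.45, -5.53): bearing = atan2(-15.45, -5.53) mod 360° = 250.31° ≈ 250°.

250°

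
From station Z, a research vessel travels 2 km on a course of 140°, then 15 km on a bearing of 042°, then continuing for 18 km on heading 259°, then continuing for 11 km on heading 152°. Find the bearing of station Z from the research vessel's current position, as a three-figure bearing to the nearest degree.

Leg 1 (140°, 2 km): east 2 sin 140° = 1.29, north 2 cos 140° = -1.53
Leg 2 (042°, 15 km): east 15 sin 42° = 10.04, north 15 cos 42° = 11.15
Leg 3 (259°, 18 km): east 18 sin 259° = -17.67, north 18 cos 259° = -3.43
Leg 4 (152°, 11 km): east 11 sin 152° = 5.16, north 11 cos 152° = -9.71
Net displacement: -1.18 east, -3.53 north. Direction back to start is (1.18, 3.53): bearing = atan2(1.18, 3.53) mod 360° = 18.51° ≈ 019°.

019°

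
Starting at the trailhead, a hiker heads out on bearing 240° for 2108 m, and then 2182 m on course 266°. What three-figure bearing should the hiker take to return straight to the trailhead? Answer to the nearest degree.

Leg 1 (240°, 2108 m): east 2108 sin 240° = -1825.58, north 2108 cos 240° = -1054.00
Leg 2 (266°, 2182 m): east 2182 sin 266° = -2176.68, north 2182 cos 266° = -152.21
Net displacement: -4002.27 east, -1206.21 north. Direction back to start is (4002.27, 1206.21): bearing = atan2(4002.27, 1206.21) mod 360° = 73.23° ≈ 073°.

073°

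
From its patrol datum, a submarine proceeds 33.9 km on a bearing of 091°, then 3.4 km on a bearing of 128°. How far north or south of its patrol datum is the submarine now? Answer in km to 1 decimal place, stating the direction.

Leg 1 (091°, 33.9 km): east 33.9 sin 91° = 33.89, north 33.9 cos 91° = -0.59
Leg 2 (128°, 3.4 km): east 3.4 sin 128° = 2.68, north 3.4 cos 128° = -2.09
Net north component: -2.68 km.

2.7 km south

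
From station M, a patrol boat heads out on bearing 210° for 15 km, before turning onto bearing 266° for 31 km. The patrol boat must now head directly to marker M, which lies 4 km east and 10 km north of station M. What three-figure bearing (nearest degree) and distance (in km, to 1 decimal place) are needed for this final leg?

Leg 1 (210°, 15 km): east 15 sin 210° = -7.50, north 15 cos 210° = -12.99
Leg 2 (266°, 31 km): east 31 sin 266° = -30.92, north 31 cos 266° = -2.16
Current position: (-38.42, -15.15). Target: (4, 10). Remaining: Δeast = 42.42, Δnorth = 25.15.
Bearing = atan2(42.42, 25.15) mod 360° = 59.34°; distance = √((42.42)² + (25.15)²) = 49.320 km.

059°, 49.3 km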